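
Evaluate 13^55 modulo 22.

21

Compute successive squares:
55 in binary is 110111, i.e. 55 = 32 + 16 + 4 + 2 + 1.
13^1 ≡ 13 (mod 22)
13^2 ≡ 13^2 = 169 ≡ 15 (mod 22)
13^4 ≡ 15^2 = 225 ≡ 5 (mod 22)
13^8 ≡ 5^2 = 25 ≡ 3 (mod 22)
13^16 ≡ 3^2 = 9 (mod 22)
13^32 ≡ 9^2 = 81 ≡ 15 (mod 22)
13^55 = 13^32 · 13^16 · 13^4 · 13^2 · 13^1 ≡ 15 · 9 · 5 · 15 · 13 (mod 22).
Accumulate the product:
15 · 9 = 135 ≡ 3
3 · 5 = 15
15 · 15 = 225 ≡ 5
5 · 13 = 65 ≡ 21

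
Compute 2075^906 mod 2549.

Compute successive squares:
906 in binary is 1110001010, i.e. 906 = 512 + 256 + 128 + 8 + 2.
2075^1 ≡ 2075 (mod 2549)
2075^2 ≡ 2075^2 = 4305625 ≡ 364 (mod 2549)
2075^4 ≡ 364^2 = 132496 ≡ 2497 (mod 2549)
2075^8 ≡ 2497^2 = 6235009 ≡ 155 (mod 2549)
2075^16 ≡ 155^2 = 24025 ≡ 1084 (mod 2549)
2075^32 ≡ 1084^2 = 1175056 ≡ 2516 (mod 2549)
2075^64 ≡ 2516^2 = 6330256 ≡ 1089 (mod 2549)
2075^128 ≡ 1089^2 = 1185921 ≡ 636 (mod 2549)
2075^256 ≡ 636^2 = 404496 ≡ 1754 (mod 2549)
2075^512 ≡ 1754^2 = 3076516 ≡ 2422 (mod 2549)
2075^906 = 2075^512 · 2075^256 · 2075^128 · 2075^8 · 2075^2 ≡ 2422 · 1754 · 636 · 155 · 364 (mod 2549).
Accumulate the product:
2422 · 1754 = 4248188 ≡ 1554
1554 · 636 = 988344 ≡ 1881
1881 · 155 = 291555 ≡ 969
969 · 364 = 352716 ≡ 954

954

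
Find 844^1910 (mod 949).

Using repeated squaring:
844^1 ≡ 844 (mod 949)
844^2 ≡ 844^2 = 712336 ≡ 586 (mod 949)
844^4 ≡ 586^2 = 343396 ≡ 807 (mod 949)
844^8 ≡ 807^2 = 651249 ≡ 235 (mod 949)
844^16 ≡ 235^2 = 55225 ≡ 183 (mod 949)
844^32 ≡ 183^2 = 33489 ≡ 274 (mod 949)
844^64 ≡ 274^2 = 75076 ≡ 105 (mod 949)
844^128 ≡ 105^2 = 11025 ≡ 586 (mod 949)
844^256 ≡ 586^2 = 343396 ≡ 807 (mod 949)
844^512 ≡ 807^2 = 651249 ≡ 235 (mod 949)
844^1024 ≡ 235^2 = 55225 ≡ 183 (mod 949)
844^1910 = 844^1024 × 844^512 × 844^256 × 844^64 × 844^32 × 844^16 × 844^4 × 844^2 ≡ 183 × 235 × 807 × 105 × 274 × 183 × 807 × 586 (mod 949).
Accumulate the product:
183 × 235 = 43005 ≡ 300
300 × 807 = 242100 ≡ 105
105 × 105 = 11025 ≡ 586
586 × 274 = 160564 ≡ 183
183 × 183 = 33489 ≡ 274
274 × 807 = 221118 ≡ 1
1 × 586 = 586

586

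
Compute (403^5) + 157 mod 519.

(403)^5 ≡ 133 (mod 519)
133 + 157 = 290

290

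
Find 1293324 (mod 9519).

8259

1293324 = 135·9519 + 8259, so 1293324 ≡ 8259 (mod 9519).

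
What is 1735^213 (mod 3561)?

514

Using repeated squaring:
213 in binary is 11010101, i.e. 213 = 128 + 64 + 16 + 4 + 1.
1735^1 ≡ 1735 (mod 3561)
1735^2 ≡ 1735^2 = 3010225 ≡ 1180 (mod 3561)
1735^4 ≡ 1180^2 = 1392400 ≡ 49 (mod 3561)
1735^8 ≡ 49^2 = 2401 (mod 3561)
1735^16 ≡ 2401^2 = 5764801 ≡ 3103 (mod 3561)
1735^32 ≡ 3103^2 = 9628609 ≡ 3226 (mod 3561)
1735^64 ≡ 3226^2 = 10407076 ≡ 1834 (mod 3561)
1735^128 ≡ 1834^2 = 3363556 ≡ 1972 (mod 3561)
1735^213 = 1735^128 * 1735^64 * 1735^16 * 1735^4 * 1735^1 ≡ 1972 * 1834 * 3103 * 49 * 1735 (mod 3561).
Accumulate the product:
1972 * 1834 = 3616648 ≡ 2233
2233 * 3103 = 6928999 ≡ 2854
2854 * 49 = 139846 ≡ 967
967 * 1735 = 1677745 ≡ 514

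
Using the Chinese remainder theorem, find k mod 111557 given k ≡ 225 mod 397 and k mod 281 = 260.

397⁻¹ mod 281: 397×172 ≡ 1 (mod 281), so 397⁻¹ ≡ 172.
k = 225 + 397×((260 − 225)×172 mod 281) = 225 + 397×119 = 47468.
Check: 47468 mod 397 = 225, 47468 mod 281 = 260. ✓

47468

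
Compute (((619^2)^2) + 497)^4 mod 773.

(619)^2 ≡ 526 (mod 773)
(526)^2 ≡ 715 (mod 773)
715 + 497 = 1212 ≡ 439 (mod 773)
(439)^4 ≡ 15 (mod 773)

15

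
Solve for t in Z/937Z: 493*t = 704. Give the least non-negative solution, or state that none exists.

gcd(493, 937) = 1, so a unique solution mod 937 exists.
493⁻¹ ≡ 306 (mod 937).
t ≡ 306*704 ≡ 851 (mod 937).

851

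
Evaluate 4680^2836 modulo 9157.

By square-and-multiply:
2836 in binary is 101100010100, i.e. 2836 = 2048 + 512 + 256 + 16 + 4.
4680^1 ≡ 4680 (mod 9157)
4680^2 ≡ 4680^2 = 21902400 ≡ 8013 (mod 9157)
4680^4 ≡ 8013^2 = 64208169 ≡ 8442 (mod 9157)
4680^8 ≡ 8442^2 = 71267364 ≡ 7590 (mod 9157)
4680^16 ≡ 7590^2 = 57608100 ≡ 1413 (mod 9157)
4680^32 ≡ 1413^2 = 1996569 ≡ 343 (mod 9157)
4680^64 ≡ 343^2 = 117649 ≡ 7765 (mod 9157)
4680^128 ≡ 7765^2 = 60295225 ≡ 5537 (mod 9157)
4680^256 ≡ 5537^2 = 30658369 ≡ 733 (mod 9157)
4680^512 ≡ 733^2 = 537289 ≡ 6183 (mod 9157)
4680^1024 ≡ 6183^2 = 38229489 ≡ 8171 (mod 9157)
4680^2048 ≡ 8171^2 = 66765241 ≡ 1554 (mod 9157)
4680^2836 = 4680^2048 · 4680^512 · 4680^256 · 4680^16 · 4680^4 ≡ 1554 · 6183 · 733 · 1413 · 8442 (mod 9157).
Accumulate the product:
1554 · 6183 = 9608382 ≡ 2689
2689 · 733 = 1971037 ≡ 2282
2282 · 1413 = 3224466 ≡ 1202
1202 · 8442 = 10147284 ≡ 1328

1328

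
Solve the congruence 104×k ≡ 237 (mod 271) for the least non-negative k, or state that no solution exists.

57

gcd(104, 271) = 1, so a unique solution mod 271 exists.
104⁻¹ ≡ 86 (mod 271).
k ≡ 86×237 ≡ 57 (mod 271).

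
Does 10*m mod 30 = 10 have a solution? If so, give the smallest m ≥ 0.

1

gcd(10, 30) = 10, and 10 | 10, so solutions exist.
Divide through by 10: 1*m mod 3 = 1.
1⁻¹ ≡ 1 (mod 3).
m ≡ 1*1 ≡ 1 (mod 3).
The smallest non-negative solution is m = 1.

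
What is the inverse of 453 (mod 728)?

728 = 1×453 + 275
453 = 1×275 + 178
275 = 1×178 + 97
178 = 1×97 + 81
97 = 1×81 + 16
81 = 5×16 + 1
16 = 16×1 + 0
gcd(453, 728) = 1, so the inverse exists.
Bézout: 1 = −28×728 + 45×453.
So 453⁻¹ ≡ 45 (mod 728).

45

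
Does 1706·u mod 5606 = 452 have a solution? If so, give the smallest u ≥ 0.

gcd(1706, 5606) = 2, and 2 | 452, so solutions exist.
Divide through by 2: 853·u ≡ 226 (mod 2803).
853⁻¹ ≡ 1390 (mod 2803).
u ≡ 1390·226 ≡ 204 (mod 2803).
The smallest non-negative solution is u = 204.

204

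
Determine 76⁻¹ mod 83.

71

83 = 1·76 + 7
76 = 10·7 + 6
7 = 1·6 + 1
6 = 6·1 + 0
gcd(76, 83) = 1, so the inverse exists.
Back-substitute for 1:
1 = 1·7 − 1·6
  = −1·76 + 11·7
  = 11·83 − 12·76
So 76⁻¹ ≡ −12 ≡ 71 (mod 83).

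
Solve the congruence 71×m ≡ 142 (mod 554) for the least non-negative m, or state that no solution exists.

gcd(71, 554) = 1, so a unique solution mod 554 exists.
71⁻¹ ≡ 515 (mod 554).
m ≡ 515×142 ≡ 2 (mod 554).

2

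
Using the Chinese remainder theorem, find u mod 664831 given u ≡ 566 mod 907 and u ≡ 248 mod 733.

67684

907⁻¹ mod 733: 907*198 ≡ 1 (mod 733), so 907⁻¹ ≡ 198.
u = 566 + 907*((248 − 566)*198 mod 733) = 566 + 907*74 = 67684.
Check: 67684 mod 907 = 566, 67684 mod 733 = 248. ✓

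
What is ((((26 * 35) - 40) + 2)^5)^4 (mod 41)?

40

26 * 35 = 910 ≡ 8 (mod 41)
8 - 40 = -32 ≡ 9 (mod 41)
9 + 2 = 11
(11)^5 ≡ 3 (mod 41)
(3)^4 ≡ 40 (mod 41)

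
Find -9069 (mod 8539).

-9069 = -2·8539 + 8009, so -9069 ≡ 8009 (mod 8539).

8009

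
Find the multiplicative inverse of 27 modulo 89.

Run the extended Euclidean algorithm:
89 = 3*27 + 8
27 = 3*8 + 3
8 = 2*3 + 2
3 = 1*2 + 1
2 = 2*1 + 0
gcd(27, 89) = 1, so the inverse exists.
Back-substitute for 1:
1 = 1*3 − 1*2
  = −1*8 + 3*3
  = 3*27 − 10*8
  = −10*89 + 33*27
So 27⁻¹ ≡ 33 (mod 89).

33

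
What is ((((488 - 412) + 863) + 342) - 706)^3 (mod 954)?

71

488 - 412 = 76
76 + 863 = 939
939 + 342 = 1281 ≡ 327 (mod 954)
327 - 706 = -379 ≡ 575 (mod 954)
(575)^3 ≡ 71 (mod 954)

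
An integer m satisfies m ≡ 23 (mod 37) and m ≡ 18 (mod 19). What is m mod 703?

208

37⁻¹ mod 19: 37*18 ≡ 1 (mod 19), so 37⁻¹ ≡ 18.
m = 23 + 37*((18 − 23)*18 mod 19) = 23 + 37*5 = 208.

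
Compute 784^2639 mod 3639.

Compute successive squares:
2639 in binary is 101001001111, i.e. 2639 = 2048 + 512 + 64 + 8 + 4 + 2 + 1.
784^1 ≡ 784 (mod 3639)
784^2 ≡ 784^2 = 614656 ≡ 3304 (mod 3639)
784^4 ≡ 3304^2 = 10916416 ≡ 3055 (mod 3639)
784^8 ≡ 3055^2 = 9333025 ≡ 2629 (mod 3639)
784^16 ≡ 2629^2 = 6911641 ≡ 1180 (mod 3639)
784^32 ≡ 1180^2 = 1392400 ≡ 2302 (mod 3639)
784^64 ≡ 2302^2 = 5299204 ≡ 820 (mod 3639)
784^128 ≡ 820^2 = 672400 ≡ 2824 (mod 3639)
784^256 ≡ 2824^2 = 7974976 ≡ 1927 (mod 3639)
784^512 ≡ 1927^2 = 3713329 ≡ 1549 (mod 3639)
784^1024 ≡ 1549^2 = 2399401 ≡ 1300 (mod 3639)
784^2048 ≡ 1300^2 = 1690000 ≡ 1504 (mod 3639)
784^2639 = 784^2048 * 784^512 * 784^64 * 784^8 * 784^4 * 784^2 * 784^1 ≡ 1504 * 1549 * 820 * 2629 * 3055 * 3304 * 784 (mod 3639).
Accumulate the product:
1504 * 1549 = 2329696 ≡ 736
736 * 820 = 603520 ≡ 3085
3085 * 2629 = 8110465 ≡ 2773
2773 * 3055 = 8471515 ≡ 3562
3562 * 3304 = 11768848 ≡ 322
322 * 784 = 252448 ≡ 1357

1357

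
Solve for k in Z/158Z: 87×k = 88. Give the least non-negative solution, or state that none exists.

gcd(87, 158) = 1, so a unique solution mod 158 exists.
87⁻¹ ≡ 89 (mod 158).
k ≡ 89×88 ≡ 90 (mod 158).

90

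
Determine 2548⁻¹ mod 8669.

Run the extended Euclidean algorithm:
8669 = 3·2548 + 1025
2548 = 2·1025 + 498
1025 = 2·498 + 29
498 = 17·29 + 5
29 = 5·5 + 4
5 = 1·4 + 1
4 = 4·1 + 0
gcd(2548, 8669) = 1, so the inverse exists.
Back-substitute for 1:
1 = 1·5 − 1·4
  = −1·29 + 6·5
  = 6·498 − 103·29
  = −103·1025 + 212·498
  = 212·2548 − 527·1025
  = −527·8669 + 1793·2548
So 2548⁻¹ ≡ 1793 (mod 8669).

1793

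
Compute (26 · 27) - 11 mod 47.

26 · 27 = 702 ≡ 44 (mod 47)
44 - 11 = 33

33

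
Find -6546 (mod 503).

-6546 = -14*503 + 496, so -6546 ≡ 496 (mod 503).

496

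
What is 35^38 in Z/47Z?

18

35^1 ≡ 35 (mod 47)
35^2 ≡ 35^2 = 1225 ≡ 3 (mod 47)
35^4 ≡ 3^2 = 9 (mod 47)
35^8 ≡ 9^2 = 81 ≡ 34 (mod 47)
35^16 ≡ 34^2 = 1156 ≡ 28 (mod 47)
35^32 ≡ 28^2 = 784 ≡ 32 (mod 47)
35^38 = 35^32 × 35^4 × 35^2 ≡ 32 × 9 × 3 (mod 47).
Accumulate the product:
32 × 9 = 288 ≡ 6
6 × 3 = 18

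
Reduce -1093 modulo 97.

-1093 = -12*97 + 71, so -1093 ≡ 71 (mod 97).

71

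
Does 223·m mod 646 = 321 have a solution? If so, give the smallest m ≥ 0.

gcd(223, 646) = 1, so a unique solution mod 646 exists.
223⁻¹ ≡ 281 (mod 646).
m ≡ 281·321 ≡ 407 (mod 646).

407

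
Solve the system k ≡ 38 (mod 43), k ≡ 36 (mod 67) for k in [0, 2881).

43⁻¹ mod 67: 43×53 ≡ 1 (mod 67), so 43⁻¹ ≡ 53.
k = 38 + 43×((36 − 38)×53 mod 67) = 38 + 43×28 = 1242.

1242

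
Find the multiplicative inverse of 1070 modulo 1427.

1427 = 1×1070 + 357
1070 = 2×357 + 356
357 = 1×356 + 1
356 = 356×1 + 0
gcd(1070, 1427) = 1, so the inverse exists.
Back-substitute for 1:
1 = 1×357 − 1×356
  = −1×1070 + 3×357
  = 3×1427 − 4×1070
So 1070⁻¹ ≡ −4 ≡ 1423 (mod 1427).

1423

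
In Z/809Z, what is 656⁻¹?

Run the extended Euclidean algorithm:
809 = 1×656 + 153
656 = 4×153 + 44
153 = 3×44 + 21
44 = 2×21 + 2
21 = 10×2 + 1
2 = 2×1 + 0
gcd(656, 809) = 1, so the inverse exists.
Back-substitute for 1:
1 = 1×21 − 10×2
  = −10×44 + 21×21
  = 21×153 − 73×44
  = −73×656 + 313×153
  = 313×809 − 386×656
So 656⁻¹ ≡ −386 ≡ 423 (mod 809).

423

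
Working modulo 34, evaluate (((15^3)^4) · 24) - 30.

14

(15)^3 ≡ 9 (mod 34)
(9)^4 ≡ 33 (mod 34)
33 · 24 = 792 ≡ 10 (mod 34)
10 - 30 = -20 ≡ 14 (mod 34)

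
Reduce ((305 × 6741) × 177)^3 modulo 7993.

4222

305 × 6741 = 2056005 ≡ 1804 (mod 7993)
1804 × 177 = 319308 ≡ 7581 (mod 7993)
(7581)^3 ≡ 4222 (mod 7993)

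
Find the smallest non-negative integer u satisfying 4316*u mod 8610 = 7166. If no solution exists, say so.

3391

gcd(4316, 8610) = 2, and 2 | 7166, so solutions exist.
Divide through by 2: 2158*u mod 4305 = 3583.
2158⁻¹ ≡ 1957 (mod 4305).
u ≡ 1957*3583 ≡ 3391 (mod 4305).
The smallest non-negative solution is u = 3391.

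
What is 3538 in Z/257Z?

3538 = 13·257 + 197, so 3538 ≡ 197 (mod 257).

197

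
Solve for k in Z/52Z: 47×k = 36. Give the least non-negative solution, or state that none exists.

gcd(47, 52) = 1, so a unique solution mod 52 exists.
47⁻¹ ≡ 31 (mod 52).
k ≡ 31×36 ≡ 24 (mod 52).

24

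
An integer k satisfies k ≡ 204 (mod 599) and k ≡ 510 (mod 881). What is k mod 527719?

599⁻¹ mod 881: 599*428 ≡ 1 (mod 881), so 599⁻¹ ≡ 428.
k = 204 + 599*((510 − 204)*428 mod 881) = 204 + 599*580 = 347624.
Check: 347624 mod 599 = 204, 347624 mod 881 = 510. ✓

347624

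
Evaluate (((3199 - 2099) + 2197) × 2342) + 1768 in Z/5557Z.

4669

3199 - 2099 = 1100
1100 + 2197 = 3297
3297 × 2342 = 7721574 ≡ 2901 (mod 5557)
2901 + 1768 = 4669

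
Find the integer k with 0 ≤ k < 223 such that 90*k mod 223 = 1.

57

By the extended Euclidean algorithm:
223 = 2·90 + 43
90 = 2·43 + 4
43 = 10·4 + 3
4 = 1·3 + 1
3 = 3·1 + 0
gcd(90, 223) = 1, so the inverse exists.
Bézout: 1 = −23·223 + 57·90.
So 90⁻¹ ≡ 57 (mod 223).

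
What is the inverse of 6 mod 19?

19 = 3·6 + 1
6 = 6·1 + 0
gcd(6, 19) = 1, so the inverse exists.
Back-substitute for 1:
1 = 1·19 − 3·6
So 6⁻¹ ≡ −3 ≡ 16 (mod 19).

16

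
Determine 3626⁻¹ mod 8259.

8259 = 2×3626 + 1007
3626 = 3×1007 + 605
1007 = 1×605 + 402
605 = 1×402 + 203
402 = 1×203 + 199
203 = 1×199 + 4
199 = 49×4 + 3
4 = 1×3 + 1
3 = 3×1 + 0
gcd(3626, 8259) = 1, so the inverse exists.
Back-substitute for 1:
1 = 1×4 − 1×3
  = −1×199 + 50×4
  = 50×203 − 51×199
  = −51×402 + 101×203
  = 101×605 − 152×402
  = −152×1007 + 253×605
  = 253×3626 − 911×1007
  = −911×8259 + 2075×3626
So 3626⁻¹ ≡ 2075 (mod 8259).

2075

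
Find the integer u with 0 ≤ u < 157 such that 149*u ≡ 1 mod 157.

98

By the extended Euclidean algorithm:
157 = 1·149 + 8
149 = 18·8 + 5
8 = 1·5 + 3
5 = 1·3 + 2
3 = 1·2 + 1
2 = 2·1 + 0
gcd(149, 157) = 1, so the inverse exists.
Bézout: 1 = 56·157 − 59·149.
So 149⁻¹ ≡ −59 ≡ 98 (mod 157).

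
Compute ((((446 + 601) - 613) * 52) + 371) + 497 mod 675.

486

446 + 601 = 1047 ≡ 372 (mod 675)
372 - 613 = -241 ≡ 434 (mod 675)
434 * 52 = 22568 ≡ 293 (mod 675)
293 + 371 = 664
664 + 497 = 1161 ≡ 486 (mod 675)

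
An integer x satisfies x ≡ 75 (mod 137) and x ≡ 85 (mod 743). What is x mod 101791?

137⁻¹ mod 743: 137×602 ≡ 1 (mod 743), so 137⁻¹ ≡ 602.
x = 75 + 137×((85 − 75)×602 mod 743) = 75 + 137×76 = 10487.
Check: 10487 mod 137 = 75, 10487 mod 743 = 85. ✓

10487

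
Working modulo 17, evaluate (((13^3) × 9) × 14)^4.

(13)^3 ≡ 4 (mod 17)
4 × 9 = 36 ≡ 2 (mod 17)
2 × 14 = 28 ≡ 11 (mod 17)
(11)^4 ≡ 4 (mod 17)

4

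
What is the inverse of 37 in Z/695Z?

263

By the extended Euclidean algorithm:
695 = 18·37 + 29
37 = 1·29 + 8
29 = 3·8 + 5
8 = 1·5 + 3
5 = 1·3 + 2
3 = 1·2 + 1
2 = 2·1 + 0
gcd(37, 695) = 1, so the inverse exists.
Back-substitute for 1:
1 = 1·3 − 1·2
  = −1·5 + 2·3
  = 2·8 − 3·5
  = −3·29 + 11·8
  = 11·37 − 14·29
  = −14·695 + 263·37
So 37⁻¹ ≡ 263 (mod 695).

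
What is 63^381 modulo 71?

42

381 in binary is 101111101, i.e. 381 = 256 + 64 + 32 + 16 + 8 + 4 + 1.
63^1 ≡ 63 (mod 71)
63^2 ≡ 63^2 = 3969 ≡ 64 (mod 71)
63^4 ≡ 64^2 = 4096 ≡ 49 (mod 71)
63^8 ≡ 49^2 = 2401 ≡ 58 (mod 71)
63^16 ≡ 58^2 = 3364 ≡ 27 (mod 71)
63^32 ≡ 27^2 = 729 ≡ 19 (mod 71)
63^64 ≡ 19^2 = 361 ≡ 6 (mod 71)
63^128 ≡ 6^2 = 36 (mod 71)
63^256 ≡ 36^2 = 1296 ≡ 18 (mod 71)
63^381 = 63^256 × 63^64 × 63^32 × 63^16 × 63^8 × 63^4 × 63^1 ≡ 18 × 6 × 19 × 27 × 58 × 49 × 63 (mod 71).
Accumulate the product:
18 × 6 = 108 ≡ 37
37 × 19 = 703 ≡ 64
64 × 27 = 1728 ≡ 24
24 × 58 = 1392 ≡ 43
43 × 49 = 2107 ≡ 48
48 × 63 = 3024 ≡ 42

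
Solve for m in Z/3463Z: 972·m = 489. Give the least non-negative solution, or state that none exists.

gcd(972, 3463) = 1, so a unique solution mod 3463 exists.
972⁻¹ ≡ 2583 (mod 3463).
m ≡ 2583·489 ≡ 2555 (mod 3463).

2555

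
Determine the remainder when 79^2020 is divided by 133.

100

2020 in binary is 11111100100, i.e. 2020 = 1024 + 512 + 256 + 128 + 64 + 32 + 4.
79^1 ≡ 79 (mod 133)
79^2 ≡ 79^2 = 6241 ≡ 123 (mod 133)
79^4 ≡ 123^2 = 15129 ≡ 100 (mod 133)
79^8 ≡ 100^2 = 10000 ≡ 25 (mod 133)
79^16 ≡ 25^2 = 625 ≡ 93 (mod 133)
79^32 ≡ 93^2 = 8649 ≡ 4 (mod 133)
79^64 ≡ 4^2 = 16 (mod 133)
79^128 ≡ 16^2 = 256 ≡ 123 (mod 133)
79^256 ≡ 123^2 = 15129 ≡ 100 (mod 133)
79^512 ≡ 100^2 = 10000 ≡ 25 (mod 133)
79^1024 ≡ 25^2 = 625 ≡ 93 (mod 133)
79^2020 = 79^1024 × 79^512 × 79^256 × 79^128 × 79^64 × 79^32 × 79^4 ≡ 93 × 25 × 100 × 123 × 16 × 4 × 100 (mod 133).
Accumulate the product:
93 × 25 = 2325 ≡ 64
64 × 100 = 6400 ≡ 16
16 × 123 = 1968 ≡ 106
106 × 16 = 1696 ≡ 100
100 × 4 = 400 ≡ 1
1 × 100 = 100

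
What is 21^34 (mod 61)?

By square-and-multiply:
34 in binary is 100010, i.e. 34 = 32 + 2.
21^1 ≡ 21 (mod 61)
21^2 ≡ 21^2 = 441 ≡ 14 (mod 61)
21^4 ≡ 14^2 = 196 ≡ 13 (mod 61)
21^8 ≡ 13^2 = 169 ≡ 47 (mod 61)
21^16 ≡ 47^2 = 2209 ≡ 13 (mod 61)
21^32 ≡ 13^2 = 169 ≡ 47 (mod 61)
21^34 = 21^32 × 21^2 ≡ 47 × 14 (mod 61).
47 × 14 = 658 ≡ 48 (mod 61).

48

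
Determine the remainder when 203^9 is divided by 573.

347

9 in binary is 1001, i.e. 9 = 8 + 1.
203^1 ≡ 203 (mod 573)
203^2 ≡ 203^2 = 41209 ≡ 526 (mod 573)
203^4 ≡ 526^2 = 276676 ≡ 490 (mod 573)
203^8 ≡ 490^2 = 240100 ≡ 13 (mod 573)
203^9 = 203^8 × 203^1 ≡ 13 × 203 (mod 573).
13 × 203 = 2639 ≡ 347 (mod 573).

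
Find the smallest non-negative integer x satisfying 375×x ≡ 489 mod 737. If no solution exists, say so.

302

gcd(375, 737) = 1, so a unique solution mod 737 exists.
375⁻¹ ≡ 397 (mod 737).
x ≡ 397×489 ≡ 302 (mod 737).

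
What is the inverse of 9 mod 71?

8

71 = 7×9 + 8
9 = 1×8 + 1
8 = 8×1 + 0
gcd(9, 71) = 1, so the inverse exists.
Bézout: 1 = −1×71 + 8×9.
So 9⁻¹ ≡ 8 (mod 71).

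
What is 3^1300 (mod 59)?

By square-and-multiply:
1300 in binary is 10100010100, i.e. 1300 = 1024 + 256 + 16 + 4.
3^1 ≡ 3 (mod 59)
3^2 ≡ 3^2 = 9 (mod 59)
3^4 ≡ 9^2 = 81 ≡ 22 (mod 59)
3^8 ≡ 22^2 = 484 ≡ 12 (mod 59)
3^16 ≡ 12^2 = 144 ≡ 26 (mod 59)
3^32 ≡ 26^2 = 676 ≡ 27 (mod 59)
3^64 ≡ 27^2 = 729 ≡ 21 (mod 59)
3^128 ≡ 21^2 = 441 ≡ 28 (mod 59)
3^256 ≡ 28^2 = 784 ≡ 17 (mod 59)
3^512 ≡ 17^2 = 289 ≡ 53 (mod 59)
3^1024 ≡ 53^2 = 2809 ≡ 36 (mod 59)
3^1300 = 3^1024 × 3^256 × 3^16 × 3^4 ≡ 36 × 17 × 26 × 22 (mod 59).
Accumulate the product:
36 × 17 = 612 ≡ 22
22 × 26 = 572 ≡ 41
41 × 22 = 902 ≡ 17

17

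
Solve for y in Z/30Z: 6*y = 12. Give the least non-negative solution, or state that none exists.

gcd(6, 30) = 6, and 6 | 12, so solutions exist.
Divide through by 6: 1*y = 2 (mod 5).
1⁻¹ ≡ 1 (mod 5).
y ≡ 1*2 ≡ 2 (mod 5).
The smallest non-negative solution is y = 2.

2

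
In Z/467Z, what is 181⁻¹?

467 = 2·181 + 105
181 = 1·105 + 76
105 = 1·76 + 29
76 = 2·29 + 18
29 = 1·18 + 11
18 = 1·11 + 7
11 = 1·7 + 4
7 = 1·4 + 3
4 = 1·3 + 1
3 = 3·1 + 0
gcd(181, 467) = 1, so the inverse exists.
Bézout: 1 = 50·467 − 129·181.
So 181⁻¹ ≡ −129 ≡ 338 (mod 467).

338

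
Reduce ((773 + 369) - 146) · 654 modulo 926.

406

773 + 369 = 1142 ≡ 216 (mod 926)
216 - 146 = 70
70 · 654 = 45780 ≡ 406 (mod 926)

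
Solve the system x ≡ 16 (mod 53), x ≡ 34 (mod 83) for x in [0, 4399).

53⁻¹ mod 83: 53*47 ≡ 1 (mod 83), so 53⁻¹ ≡ 47.
x = 16 + 53*((34 − 16)*47 mod 83) = 16 + 53*16 = 864.

864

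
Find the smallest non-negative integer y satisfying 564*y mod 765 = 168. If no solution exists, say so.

gcd(564, 765) = 3, and 3 | 168, so solutions exist.
Divide through by 3: 188*y = 56 (mod 255).
188⁻¹ ≡ 137 (mod 255).
y ≡ 137*56 ≡ 22 (mod 255).
The smallest non-negative solution is y = 22.

22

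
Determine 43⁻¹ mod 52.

23

52 = 1×43 + 9
43 = 4×9 + 7
9 = 1×7 + 2
7 = 3×2 + 1
2 = 2×1 + 0
gcd(43, 52) = 1, so the inverse exists.
Back-substitute for 1:
1 = 1×7 − 3×2
  = −3×9 + 4×7
  = 4×43 − 19×9
  = −19×52 + 23×43
So 43⁻¹ ≡ 23 (mod 52).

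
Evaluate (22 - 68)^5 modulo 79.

22 - 68 = -46 ≡ 33 (mod 79)
(33)^5 ≡ 57 (mod 79)

57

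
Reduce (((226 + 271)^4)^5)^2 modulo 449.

55

226 + 271 = 497 ≡ 48 (mod 449)
(48)^4 ≡ 338 (mod 449)
(338)^5 ≡ 64 (mod 449)
(64)^2 ≡ 55 (mod 449)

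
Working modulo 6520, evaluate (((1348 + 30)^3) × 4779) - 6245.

1348 + 30 = 1378
(1378)^3 ≡ 3592 (mod 6520)
3592 × 4779 = 17166168 ≡ 5528 (mod 6520)
5528 - 6245 = -717 ≡ 5803 (mod 6520)

5803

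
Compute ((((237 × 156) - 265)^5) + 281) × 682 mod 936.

237 × 156 = 36972 ≡ 468 (mod 936)
468 - 265 = 203
(203)^5 ≡ 515 (mod 936)
515 + 281 = 796
796 × 682 = 542872 ≡ 928 (mod 936)

928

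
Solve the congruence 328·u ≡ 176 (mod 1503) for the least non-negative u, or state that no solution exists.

gcd(328, 1503) = 1, so a unique solution mod 1503 exists.
328⁻¹ ≡ 1141 (mod 1503).
u ≡ 1141·176 ≡ 917 (mod 1503).

917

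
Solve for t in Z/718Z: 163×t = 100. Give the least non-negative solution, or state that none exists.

168

gcd(163, 718) = 1, so a unique solution mod 718 exists.
163⁻¹ ≡ 533 (mod 718).
t ≡ 533×100 ≡ 168 (mod 718).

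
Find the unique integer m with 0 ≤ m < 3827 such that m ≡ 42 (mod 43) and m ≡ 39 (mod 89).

43⁻¹ mod 89: 43×29 ≡ 1 (mod 89), so 43⁻¹ ≡ 29.
m = 42 + 43×((39 − 42)×29 mod 89) = 42 + 43×2 = 128.
Check: 128 mod 43 = 42, 128 mod 89 = 39. ✓

128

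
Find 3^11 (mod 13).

9

Compute successive squares:
11 in binary is 1011, i.e. 11 = 8 + 2 + 1.
3^1 ≡ 3 (mod 13)
3^2 ≡ 3^2 = 9 (mod 13)
3^4 ≡ 9^2 = 81 ≡ 3 (mod 13)
3^8 ≡ 3^2 = 9 (mod 13)
3^11 = 3^8 · 3^2 · 3^1 ≡ 9 · 9 · 3 (mod 13).
Accumulate the product:
9 · 9 = 81 ≡ 3
3 · 3 = 9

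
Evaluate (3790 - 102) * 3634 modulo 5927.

3790 - 102 = 3688
3688 * 3634 = 13402192 ≡ 1245 (mod 5927)

1245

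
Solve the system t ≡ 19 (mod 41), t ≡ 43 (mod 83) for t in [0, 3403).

41⁻¹ mod 83: 41·81 ≡ 1 (mod 83), so 41⁻¹ ≡ 81.
t = 19 + 41·((43 − 19)·81 mod 83) = 19 + 41·35 = 1454.

1454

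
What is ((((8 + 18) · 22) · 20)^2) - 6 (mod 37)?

6

8 + 18 = 26
26 · 22 = 572 ≡ 17 (mod 37)
17 · 20 = 340 ≡ 7 (mod 37)
(7)^2 ≡ 12 (mod 37)
12 - 6 = 6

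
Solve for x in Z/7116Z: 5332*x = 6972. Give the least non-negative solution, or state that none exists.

1452

gcd(5332, 7116) = 4, and 4 | 6972, so solutions exist.
Divide through by 4: 1333*x ≡ 1743 mod 1779.
1333⁻¹ ≡ 355 (mod 1779).
x ≡ 355*1743 ≡ 1452 (mod 1779).
The smallest non-negative solution is x = 1452.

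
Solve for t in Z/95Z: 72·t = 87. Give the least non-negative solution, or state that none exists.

21

gcd(72, 95) = 1, so a unique solution mod 95 exists.
72⁻¹ ≡ 33 (mod 95).
t ≡ 33·87 ≡ 21 (mod 95).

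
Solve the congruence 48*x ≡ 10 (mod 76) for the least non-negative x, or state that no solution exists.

gcd(48, 76) = 4, and 4 does not divide 10.
So the congruence has no solution.

no solution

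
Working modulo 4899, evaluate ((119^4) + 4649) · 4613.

2286

(119)^4 ≡ 3154 (mod 4899)
3154 + 4649 = 7803 ≡ 2904 (mod 4899)
2904 · 4613 = 13396152 ≡ 2286 (mod 4899)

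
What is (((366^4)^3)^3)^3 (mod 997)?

81

(366)^4 ≡ 548 (mod 997)
(548)^3 ≡ 775 (mod 997)
(775)^3 ≡ 30 (mod 997)
(30)^3 ≡ 81 (mod 997)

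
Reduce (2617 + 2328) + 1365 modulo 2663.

2617 + 2328 = 4945 ≡ 2282 (mod 2663)
2282 + 1365 = 3647 ≡ 984 (mod 2663)

984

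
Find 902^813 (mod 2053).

813 in binary is 1100101101, i.e. 813 = 512 + 256 + 32 + 8 + 4 + 1.
902^1 ≡ 902 (mod 2053)
902^2 ≡ 902^2 = 813604 ≡ 616 (mod 2053)
902^4 ≡ 616^2 = 379456 ≡ 1704 (mod 2053)
902^8 ≡ 1704^2 = 2903616 ≡ 674 (mod 2053)
902^16 ≡ 674^2 = 454276 ≡ 563 (mod 2053)
902^32 ≡ 563^2 = 316969 ≡ 807 (mod 2053)
902^64 ≡ 807^2 = 651249 ≡ 448 (mod 2053)
902^128 ≡ 448^2 = 200704 ≡ 1563 (mod 2053)
902^256 ≡ 1563^2 = 2442969 ≡ 1952 (mod 2053)
902^512 ≡ 1952^2 = 3810304 ≡ 1989 (mod 2053)
902^813 = 902^512 × 902^256 × 902^32 × 902^8 × 902^4 × 902^1 ≡ 1989 × 1952 × 807 × 674 × 1704 × 902 (mod 2053).
Accumulate the product:
1989 × 1952 = 3882528 ≡ 305
305 × 807 = 246135 ≡ 1828
1828 × 674 = 1232072 ≡ 272
272 × 1704 = 463488 ≡ 1563
1563 × 902 = 1409826 ≡ 1468

1468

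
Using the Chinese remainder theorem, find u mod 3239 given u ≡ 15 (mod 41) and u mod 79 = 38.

2803

41⁻¹ mod 79: 41×27 ≡ 1 (mod 79), so 41⁻¹ ≡ 27.
u = 15 + 41×((38 − 15)×27 mod 79) = 15 + 41×68 = 2803.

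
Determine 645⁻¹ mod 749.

36

749 = 1×645 + 104
645 = 6×104 + 21
104 = 4×21 + 20
21 = 1×20 + 1
20 = 20×1 + 0
gcd(645, 749) = 1, so the inverse exists.
Back-substitute for 1:
1 = 1×21 − 1×20
  = −1×104 + 5×21
  = 5×645 − 31×104
  = −31×749 + 36×645
So 645⁻¹ ≡ 36 (mod 749).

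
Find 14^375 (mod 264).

56

375 in binary is 101110111, i.e. 375 = 256 + 64 + 32 + 16 + 4 + 2 + 1.
14^1 ≡ 14 (mod 264)
14^2 ≡ 14^2 = 196 (mod 264)
14^4 ≡ 196^2 = 38416 ≡ 136 (mod 264)
14^8 ≡ 136^2 = 18496 ≡ 16 (mod 264)
14^16 ≡ 16^2 = 256 (mod 264)
14^32 ≡ 256^2 = 65536 ≡ 64 (mod 264)
14^64 ≡ 64^2 = 4096 ≡ 136 (mod 264)
14^128 ≡ 136^2 = 18496 ≡ 16 (mod 264)
14^256 ≡ 16^2 = 256 (mod 264)
14^375 = 14^256 * 14^64 * 14^32 * 14^16 * 14^4 * 14^2 * 14^1 ≡ 256 * 136 * 64 * 256 * 136 * 196 * 14 (mod 264).
Accumulate the product:
256 * 136 = 34816 ≡ 232
232 * 64 = 14848 ≡ 64
64 * 256 = 16384 ≡ 16
16 * 136 = 2176 ≡ 64
64 * 196 = 12544 ≡ 136
136 * 14 = 1904 ≡ 56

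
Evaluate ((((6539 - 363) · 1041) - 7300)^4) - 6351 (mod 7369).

6539 - 363 = 6176
6176 · 1041 = 6429216 ≡ 3448 (mod 7369)
3448 - 7300 = -3852 ≡ 3517 (mod 7369)
(3517)^4 ≡ 7177 (mod 7369)
7177 - 6351 = 826

826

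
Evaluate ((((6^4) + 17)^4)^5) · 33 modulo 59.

54

(6)^4 ≡ 57 (mod 59)
57 + 17 = 74 ≡ 15 (mod 59)
(15)^4 ≡ 3 (mod 59)
(3)^5 ≡ 7 (mod 59)
7 · 33 = 231 ≡ 54 (mod 59)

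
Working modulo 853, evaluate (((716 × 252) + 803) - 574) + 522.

716 × 252 = 180432 ≡ 449 (mod 853)
449 + 803 = 1252 ≡ 399 (mod 853)
399 - 574 = -175 ≡ 678 (mod 853)
678 + 522 = 1200 ≡ 347 (mod 853)

347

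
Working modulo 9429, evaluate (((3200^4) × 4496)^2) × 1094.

(3200)^4 ≡ 1807 (mod 9429)
1807 × 4496 = 8124272 ≡ 5903 (mod 9429)
(5903)^2 ≡ 5254 (mod 9429)
5254 × 1094 = 5747876 ≡ 5615 (mod 9429)

5615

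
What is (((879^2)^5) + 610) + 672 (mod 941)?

268

(879)^2 ≡ 80 (mod 941)
(80)^5 ≡ 868 (mod 941)
868 + 610 = 1478 ≡ 537 (mod 941)
537 + 672 = 1209 ≡ 268 (mod 941)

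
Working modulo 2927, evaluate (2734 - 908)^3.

2734 - 908 = 1826
(1826)^3 ≡ 2597 (mod 2927)

2597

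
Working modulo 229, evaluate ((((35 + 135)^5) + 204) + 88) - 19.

5

35 + 135 = 170
(170)^5 ≡ 190 (mod 229)
190 + 204 = 394 ≡ 165 (mod 229)
165 + 88 = 253 ≡ 24 (mod 229)
24 - 19 = 5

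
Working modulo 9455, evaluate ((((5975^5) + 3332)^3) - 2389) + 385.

8149

(5975)^5 ≡ 3905 (mod 9455)
3905 + 3332 = 7237
(7237)^3 ≡ 698 (mod 9455)
698 - 2389 = -1691 ≡ 7764 (mod 9455)
7764 + 385 = 8149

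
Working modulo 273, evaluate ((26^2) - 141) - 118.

(26)^2 ≡ 130 (mod 273)
130 - 141 = -11 ≡ 262 (mod 273)
262 - 118 = 144

144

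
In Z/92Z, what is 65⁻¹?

17

Run the extended Euclidean algorithm:
92 = 1×65 + 27
65 = 2×27 + 11
27 = 2×11 + 5
11 = 2×5 + 1
5 = 5×1 + 0
gcd(65, 92) = 1, so the inverse exists.
Back-substitute for 1:
1 = 1×11 − 2×5
  = −2×27 + 5×11
  = 5×65 − 12×27
  = −12×92 + 17×65
So 65⁻¹ ≡ 17 (mod 92).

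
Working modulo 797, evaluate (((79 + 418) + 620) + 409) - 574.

155

79 + 418 = 497
497 + 620 = 1117 ≡ 320 (mod 797)
320 + 409 = 729
729 - 574 = 155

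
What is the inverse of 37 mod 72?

37

By the extended Euclidean algorithm:
72 = 1*37 + 35
37 = 1*35 + 2
35 = 17*2 + 1
2 = 2*1 + 0
gcd(37, 72) = 1, so the inverse exists.
Back-substitute for 1:
1 = 1*35 − 17*2
  = −17*37 + 18*35
  = 18*72 − 35*37
So 37⁻¹ ≡ −35 ≡ 37 (mod 72).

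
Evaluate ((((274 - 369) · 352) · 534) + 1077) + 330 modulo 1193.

78

274 - 369 = -95 ≡ 1098 (mod 1193)
1098 · 352 = 386496 ≡ 1157 (mod 1193)
1157 · 534 = 617838 ≡ 1057 (mod 1193)
1057 + 1077 = 2134 ≡ 941 (mod 1193)
941 + 330 = 1271 ≡ 78 (mod 1193)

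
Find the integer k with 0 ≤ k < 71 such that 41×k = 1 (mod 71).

By the extended Euclidean algorithm:
71 = 1*41 + 30
41 = 1*30 + 11
30 = 2*11 + 8
11 = 1*8 + 3
8 = 2*3 + 2
3 = 1*2 + 1
2 = 2*1 + 0
gcd(41, 71) = 1, so the inverse exists.
Back-substitute for 1:
1 = 1*3 − 1*2
  = −1*8 + 3*3
  = 3*11 − 4*8
  = −4*30 + 11*11
  = 11*41 − 15*30
  = −15*71 + 26*41
So 41⁻¹ ≡ 26 (mod 71).

26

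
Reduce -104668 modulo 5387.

-104668 = -20*5387 + 3072, so -104668 ≡ 3072 (mod 5387).

3072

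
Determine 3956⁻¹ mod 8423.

8423 = 2·3956 + 511
3956 = 7·511 + 379
511 = 1·379 + 132
379 = 2·132 + 115
132 = 1·115 + 17
115 = 6·17 + 13
17 = 1·13 + 4
13 = 3·4 + 1
4 = 4·1 + 0
gcd(3956, 8423) = 1, so the inverse exists.
Back-substitute for 1:
1 = 1·13 − 3·4
  = −3·17 + 4·13
  = 4·115 − 27·17
  = −27·132 + 31·115
  = 31·379 − 89·132
  = −89·511 + 120·379
  = 120·3956 − 929·511
  = −929·8423 + 1978·3956
So 3956⁻¹ ≡ 1978 (mod 8423).

1978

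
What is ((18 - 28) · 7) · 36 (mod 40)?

0

18 - 28 = -10 ≡ 30 (mod 40)
30 · 7 = 210 ≡ 10 (mod 40)
10 · 36 = 360 ≡ 0 (mod 40)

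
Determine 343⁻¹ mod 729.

Run the extended Euclidean algorithm:
729 = 2*343 + 43
343 = 7*43 + 42
43 = 1*42 + 1
42 = 42*1 + 0
gcd(343, 729) = 1, so the inverse exists.
Back-substitute for 1:
1 = 1*43 − 1*42
  = −1*343 + 8*43
  = 8*729 − 17*343
So 343⁻¹ ≡ −17 ≡ 712 (mod 729).

712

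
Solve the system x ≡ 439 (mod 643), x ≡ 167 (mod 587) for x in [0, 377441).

643⁻¹ mod 587: 643×304 ≡ 1 (mod 587), so 643⁻¹ ≡ 304.
x = 439 + 643×((167 − 439)×304 mod 587) = 439 + 643×79 = 51236.
Check: 51236 mod 643 = 439, 51236 mod 587 = 167. ✓

51236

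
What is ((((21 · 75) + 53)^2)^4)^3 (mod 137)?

21 · 75 = 1575 ≡ 68 (mod 137)
68 + 53 = 121
(121)^2 ≡ 119 (mod 137)
(119)^4 ≡ 34 (mod 137)
(34)^3 ≡ 122 (mod 137)

122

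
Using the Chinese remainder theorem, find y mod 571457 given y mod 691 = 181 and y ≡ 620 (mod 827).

691⁻¹ mod 827: 691×602 ≡ 1 (mod 827), so 691⁻¹ ≡ 602.
y = 181 + 691×((620 − 181)×602 mod 827) = 181 + 691×465 = 321496.
Check: 321496 mod 691 = 181, 321496 mod 827 = 620. ✓

321496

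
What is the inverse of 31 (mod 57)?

46

Run the extended Euclidean algorithm:
57 = 1·31 + 26
31 = 1·26 + 5
26 = 5·5 + 1
5 = 5·1 + 0
gcd(31, 57) = 1, so the inverse exists.
Back-substitute for 1:
1 = 1·26 − 5·5
  = −5·31 + 6·26
  = 6·57 − 11·31
So 31⁻¹ ≡ −11 ≡ 46 (mod 57).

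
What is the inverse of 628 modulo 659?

85

659 = 1×628 + 31
628 = 20×31 + 8
31 = 3×8 + 7
8 = 1×7 + 1
7 = 7×1 + 0
gcd(628, 659) = 1, so the inverse exists.
Back-substitute for 1:
1 = 1×8 − 1×7
  = −1×31 + 4×8
  = 4×628 − 81×31
  = −81×659 + 85×628
So 628⁻¹ ≡ 85 (mod 659).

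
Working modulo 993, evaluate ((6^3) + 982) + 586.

791

(6)^3 ≡ 216 (mod 993)
216 + 982 = 1198 ≡ 205 (mod 993)
205 + 586 = 791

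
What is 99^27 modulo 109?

76

99^1 ≡ 99 (mod 109)
99^2 ≡ 99^2 = 9801 ≡ 100 (mod 109)
99^4 ≡ 100^2 = 10000 ≡ 81 (mod 109)
99^8 ≡ 81^2 = 6561 ≡ 21 (mod 109)
99^16 ≡ 21^2 = 441 ≡ 5 (mod 109)
99^27 = 99^16 × 99^8 × 99^2 × 99^1 ≡ 5 × 21 × 100 × 99 (mod 109).
Accumulate the product:
5 × 21 = 105
105 × 100 = 10500 ≡ 36
36 × 99 = 3564 ≡ 76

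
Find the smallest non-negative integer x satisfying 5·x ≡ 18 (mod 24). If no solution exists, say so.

18

gcd(5, 24) = 1, so a unique solution mod 24 exists.
5⁻¹ ≡ 5 (mod 24).
x ≡ 5·18 ≡ 18 (mod 24).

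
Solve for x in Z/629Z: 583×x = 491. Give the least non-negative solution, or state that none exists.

3

gcd(583, 629) = 1, so a unique solution mod 629 exists.
583⁻¹ ≡ 41 (mod 629).
x ≡ 41×491 ≡ 3 (mod 629).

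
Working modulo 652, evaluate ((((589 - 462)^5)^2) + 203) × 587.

496

589 - 462 = 127
(127)^5 ≡ 467 (mod 652)
(467)^2 ≡ 321 (mod 652)
321 + 203 = 524
524 × 587 = 307588 ≡ 496 (mod 652)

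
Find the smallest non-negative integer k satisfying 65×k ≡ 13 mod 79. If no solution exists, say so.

16

gcd(65, 79) = 1, so a unique solution mod 79 exists.
65⁻¹ ≡ 62 (mod 79).
k ≡ 62×13 ≡ 16 (mod 79).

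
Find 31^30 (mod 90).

1

31^1 ≡ 31 (mod 90)
31^2 ≡ 31^2 = 961 ≡ 61 (mod 90)
31^4 ≡ 61^2 = 3721 ≡ 31 (mod 90)
31^8 ≡ 31^2 = 961 ≡ 61 (mod 90)
31^16 ≡ 61^2 = 3721 ≡ 31 (mod 90)
31^30 = 31^16 * 31^8 * 31^4 * 31^2 ≡ 31 * 61 * 31 * 61 (mod 90).
Accumulate the product:
31 * 61 = 1891 ≡ 1
1 * 31 = 31
31 * 61 = 1891 ≡ 1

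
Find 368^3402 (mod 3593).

3402 in binary is 110101001010, i.e. 3402 = 2048 + 1024 + 256 + 64 + 8 + 2.
368^1 ≡ 368 (mod 3593)
368^2 ≡ 368^2 = 135424 ≡ 2483 (mod 3593)
368^4 ≡ 2483^2 = 6165289 ≡ 3294 (mod 3593)
368^8 ≡ 3294^2 = 10850436 ≡ 3169 (mod 3593)
368^16 ≡ 3169^2 = 10042561 ≡ 126 (mod 3593)
368^32 ≡ 126^2 = 15876 ≡ 1504 (mod 3593)
368^64 ≡ 1504^2 = 2262016 ≡ 2019 (mod 3593)
368^128 ≡ 2019^2 = 4076361 ≡ 1899 (mod 3593)
368^256 ≡ 1899^2 = 3606201 ≡ 2422 (mod 3593)
368^512 ≡ 2422^2 = 5866084 ≡ 2308 (mod 3593)
368^1024 ≡ 2308^2 = 5326864 ≡ 2038 (mod 3593)
368^2048 ≡ 2038^2 = 4153444 ≡ 3529 (mod 3593)
368^3402 = 368^2048 × 368^1024 × 368^256 × 368^64 × 368^8 × 368^2 ≡ 3529 × 2038 × 2422 × 2019 × 3169 × 2483 (mod 3593).
Accumulate the product:
3529 × 2038 = 7192102 ≡ 2509
2509 × 2422 = 6076798 ≡ 1035
1035 × 2019 = 2089665 ≡ 2132
2132 × 3169 = 6756308 ≡ 1468
1468 × 2483 = 3645044 ≡ 1742

1742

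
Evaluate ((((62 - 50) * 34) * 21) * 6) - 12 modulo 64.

4

62 - 50 = 12
12 * 34 = 408 ≡ 24 (mod 64)
24 * 21 = 504 ≡ 56 (mod 64)
56 * 6 = 336 ≡ 16 (mod 64)
16 - 12 = 4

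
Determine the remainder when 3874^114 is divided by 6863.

By square-and-multiply:
3874^1 ≡ 3874 (mod 6863)
3874^2 ≡ 3874^2 = 15007876 ≡ 5358 (mod 6863)
3874^4 ≡ 5358^2 = 28708164 ≡ 235 (mod 6863)
3874^8 ≡ 235^2 = 55225 ≡ 321 (mod 6863)
3874^16 ≡ 321^2 = 103041 ≡ 96 (mod 6863)
3874^32 ≡ 96^2 = 9216 ≡ 2353 (mod 6863)
3874^64 ≡ 2353^2 = 5536609 ≡ 5031 (mod 6863)
3874^114 = 3874^64 × 3874^32 × 3874^16 × 3874^2 ≡ 5031 × 2353 × 96 × 5358 (mod 6863).
Accumulate the product:
5031 × 2353 = 11837943 ≡ 6131
6131 × 96 = 588576 ≡ 5221
5221 × 5358 = 27974118 ≡ 530

530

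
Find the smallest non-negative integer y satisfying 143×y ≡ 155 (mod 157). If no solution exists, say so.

45

gcd(143, 157) = 1, so a unique solution mod 157 exists.
143⁻¹ ≡ 56 (mod 157).
y ≡ 56×155 ≡ 45 (mod 157).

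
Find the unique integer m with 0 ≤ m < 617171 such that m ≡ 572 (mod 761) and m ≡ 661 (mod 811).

604045

761⁻¹ mod 811: 761×665 ≡ 1 (mod 811), so 761⁻¹ ≡ 665.
m = 572 + 761×((661 − 572)×665 mod 811) = 572 + 761×793 = 604045.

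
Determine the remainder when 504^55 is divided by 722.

55 in binary is 110111, i.e. 55 = 32 + 16 + 4 + 2 + 1.
504^1 ≡ 504 (mod 722)
504^2 ≡ 504^2 = 254016 ≡ 594 (mod 722)
504^4 ≡ 594^2 = 352836 ≡ 500 (mod 722)
504^8 ≡ 500^2 = 250000 ≡ 188 (mod 722)
504^16 ≡ 188^2 = 35344 ≡ 688 (mod 722)
504^32 ≡ 688^2 = 473344 ≡ 434 (mod 722)
504^55 = 504^32 * 504^16 * 504^4 * 504^2 * 504^1 ≡ 434 * 688 * 500 * 594 * 504 (mod 722).
Accumulate the product:
434 * 688 = 298592 ≡ 406
406 * 500 = 203000 ≡ 118
118 * 594 = 70092 ≡ 58
58 * 504 = 29232 ≡ 352

352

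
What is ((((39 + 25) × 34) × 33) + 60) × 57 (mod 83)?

39 + 25 = 64
64 × 34 = 2176 ≡ 18 (mod 83)
18 × 33 = 594 ≡ 13 (mod 83)
13 + 60 = 73
73 × 57 = 4161 ≡ 11 (mod 83)

11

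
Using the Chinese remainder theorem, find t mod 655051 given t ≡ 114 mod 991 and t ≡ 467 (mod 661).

991⁻¹ mod 661: 991·659 ≡ 1 (mod 661), so 991⁻¹ ≡ 659.
t = 114 + 991·((467 − 114)·659 mod 661) = 114 + 991·616 = 610570.

610570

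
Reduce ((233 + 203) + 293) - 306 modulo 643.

233 + 203 = 436
436 + 293 = 729 ≡ 86 (mod 643)
86 - 306 = -220 ≡ 423 (mod 643)

423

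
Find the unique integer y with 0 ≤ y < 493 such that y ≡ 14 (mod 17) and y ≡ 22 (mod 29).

167

17⁻¹ mod 29: 17×12 ≡ 1 (mod 29), so 17⁻¹ ≡ 12.
y = 14 + 17×((22 − 14)×12 mod 29) = 14 + 17×9 = 167.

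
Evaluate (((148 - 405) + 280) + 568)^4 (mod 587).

148 - 405 = -257 ≡ 330 (mod 587)
330 + 280 = 610 ≡ 23 (mod 587)
23 + 568 = 591 ≡ 4 (mod 587)
(4)^4 ≡ 256 (mod 587)

256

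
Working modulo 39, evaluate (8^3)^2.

(8)^3 ≡ 5 (mod 39)
(5)^2 ≡ 25 (mod 39)

25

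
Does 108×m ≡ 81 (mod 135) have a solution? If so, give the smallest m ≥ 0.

2

gcd(108, 135) = 27, and 27 | 81, so solutions exist.
Divide through by 27: 4×m ≡ 3 (mod 5).
4⁻¹ ≡ 4 (mod 5).
m ≡ 4×3 ≡ 2 (mod 5).
The smallest non-negative solution is m = 2.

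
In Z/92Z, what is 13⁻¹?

Run the extended Euclidean algorithm:
92 = 7·13 + 1
13 = 13·1 + 0
gcd(13, 92) = 1, so the inverse exists.
Bézout: 1 = 1·92 − 7·13.
So 13⁻¹ ≡ −7 ≡ 85 (mod 92).

85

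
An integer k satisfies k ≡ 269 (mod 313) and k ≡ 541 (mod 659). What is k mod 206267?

313⁻¹ mod 659: 313·619 ≡ 1 (mod 659), so 313⁻¹ ≡ 619.
k = 269 + 313·((541 − 269)·619 mod 659) = 269 + 313·323 = 101368.

101368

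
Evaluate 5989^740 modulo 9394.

5989^1 ≡ 5989 (mod 9394)
5989^2 ≡ 5989^2 = 35868121 ≡ 1829 (mod 9394)
5989^4 ≡ 1829^2 = 3345241 ≡ 977 (mod 9394)
5989^8 ≡ 977^2 = 954529 ≡ 5735 (mod 9394)
5989^16 ≡ 5735^2 = 32890225 ≡ 1831 (mod 9394)
5989^32 ≡ 1831^2 = 3352561 ≡ 8297 (mod 9394)
5989^64 ≡ 8297^2 = 68840209 ≡ 977 (mod 9394)
5989^128 ≡ 977^2 = 954529 ≡ 5735 (mod 9394)
5989^256 ≡ 5735^2 = 32890225 ≡ 1831 (mod 9394)
5989^512 ≡ 1831^2 = 3352561 ≡ 8297 (mod 9394)
5989^740 = 5989^512 · 5989^128 · 5989^64 · 5989^32 · 5989^4 ≡ 8297 · 5735 · 977 · 8297 · 977 (mod 9394).
Accumulate the product:
8297 · 5735 = 47583295 ≡ 2685
2685 · 977 = 2623245 ≡ 2319
2319 · 8297 = 19240743 ≡ 1831
1831 · 977 = 1788887 ≡ 4027

4027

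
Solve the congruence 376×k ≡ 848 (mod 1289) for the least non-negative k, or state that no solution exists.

gcd(376, 1289) = 1, so a unique solution mod 1289 exists.
376⁻¹ ≡ 24 (mod 1289).
k ≡ 24×848 ≡ 1017 (mod 1289).

1017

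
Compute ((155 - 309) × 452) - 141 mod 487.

155 - 309 = -154 ≡ 333 (mod 487)
333 × 452 = 150516 ≡ 33 (mod 487)
33 - 141 = -108 ≡ 379 (mod 487)

379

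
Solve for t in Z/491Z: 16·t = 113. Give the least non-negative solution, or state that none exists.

gcd(16, 491) = 1, so a unique solution mod 491 exists.
16⁻¹ ≡ 399 (mod 491).
t ≡ 399·113 ≡ 406 (mod 491).

406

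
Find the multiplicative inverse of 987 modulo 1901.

Apply the Euclidean algorithm and back-substitute:
1901 = 1×987 + 914
987 = 1×914 + 73
914 = 12×73 + 38
73 = 1×38 + 35
38 = 1×35 + 3
35 = 11×3 + 2
3 = 1×2 + 1
2 = 2×1 + 0
gcd(987, 1901) = 1, so the inverse exists.
Back-substitute for 1:
1 = 1×3 − 1×2
  = −1×35 + 12×3
  = 12×38 − 13×35
  = −13×73 + 25×38
  = 25×914 − 313×73
  = −313×987 + 338×914
  = 338×1901 − 651×987
So 987⁻¹ ≡ −651 ≡ 1250 (mod 1901).

1250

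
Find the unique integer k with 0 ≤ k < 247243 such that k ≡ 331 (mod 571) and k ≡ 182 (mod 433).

571⁻¹ mod 433: 571·91 ≡ 1 (mod 433), so 571⁻¹ ≡ 91.
k = 331 + 571·((182 − 331)·91 mod 433) = 331 + 571·297 = 169918.
Check: 169918 mod 571 = 331, 169918 mod 433 = 182. ✓

169918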